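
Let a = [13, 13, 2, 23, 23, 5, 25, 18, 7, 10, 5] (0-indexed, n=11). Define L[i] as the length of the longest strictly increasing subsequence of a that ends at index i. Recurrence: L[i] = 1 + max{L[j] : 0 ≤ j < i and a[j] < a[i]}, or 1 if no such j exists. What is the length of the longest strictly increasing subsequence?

4

   i    0    1    2    3    4    5    6    7    8    9   10
a[i]   13   13    2   23   23    5   25   18    7   10    5
L[i]    1    1    1    2    2    2    3    3    3    4    2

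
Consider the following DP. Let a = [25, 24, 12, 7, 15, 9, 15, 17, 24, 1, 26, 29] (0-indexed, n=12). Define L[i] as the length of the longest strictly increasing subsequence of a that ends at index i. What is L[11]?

7

   i    0    1    2    3    4    5    6    7    8    9   10   11
a[i]   25   24   12    7   15    9   15   17   24    1   26   29
L[i]    1    1    1    1    2    2    3    4    5    1    6    7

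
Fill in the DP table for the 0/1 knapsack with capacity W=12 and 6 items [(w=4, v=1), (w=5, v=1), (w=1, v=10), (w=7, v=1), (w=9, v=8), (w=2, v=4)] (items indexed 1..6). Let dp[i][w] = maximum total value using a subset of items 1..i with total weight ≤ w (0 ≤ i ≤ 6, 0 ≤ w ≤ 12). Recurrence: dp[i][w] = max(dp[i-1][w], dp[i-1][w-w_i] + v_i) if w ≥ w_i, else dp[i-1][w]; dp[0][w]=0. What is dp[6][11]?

18

i\w   0   1   2   3   4   5   6   7   8   9  10  11  12
  0   0   0   0   0   0   0   0   0   0   0   0   0   0
  1   0   0   0   0   1   1   1   1   1   1   1   1   1
  2   0   0   0   0   1   1   1   1   1   2   2   2   2
  3   0  10  10  10  10  11  11  11  11  11  12  12  12
  4   0  10  10  10  10  11  11  11  11  11  12  12  12
  5   0  10  10  10  10  11  11  11  11  11  18  18  18
  6   0  10  10  14  14  14  14  15  15  15  18  18  22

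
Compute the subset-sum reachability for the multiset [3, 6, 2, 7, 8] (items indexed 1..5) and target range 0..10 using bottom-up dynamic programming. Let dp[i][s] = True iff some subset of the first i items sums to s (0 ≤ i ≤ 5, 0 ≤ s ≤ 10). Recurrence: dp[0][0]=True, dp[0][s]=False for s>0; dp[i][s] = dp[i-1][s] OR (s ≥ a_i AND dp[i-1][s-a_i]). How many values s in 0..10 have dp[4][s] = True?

9

i\s   0   1   2   3   4   5   6   7   8   9  10
  0   T   F   F   F   F   F   F   F   F   F   F
  1   T   F   F   T   F   F   F   F   F   F   F
  2   T   F   F   T   F   F   T   F   F   T   F
  3   T   F   T   T   F   T   T   F   T   T   F
  4   T   F   T   T   F   T   T   T   T   T   T
  5   T   F   T   T   F   T   T   T   T   T   T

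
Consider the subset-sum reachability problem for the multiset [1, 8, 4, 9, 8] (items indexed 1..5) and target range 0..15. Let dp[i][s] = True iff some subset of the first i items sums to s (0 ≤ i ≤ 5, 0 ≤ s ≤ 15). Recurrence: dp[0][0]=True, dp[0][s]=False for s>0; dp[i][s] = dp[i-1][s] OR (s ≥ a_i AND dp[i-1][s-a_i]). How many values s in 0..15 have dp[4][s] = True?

i\s   0   1   2   3   4   5   6   7   8   9  10  11  12  13  14  15
  0   T   F   F   F   F   F   F   F   F   F   F   F   F   F   F   F
  1   T   T   F   F   F   F   F   F   F   F   F   F   F   F   F   F
  2   T   T   F   F   F   F   F   F   T   T   F   F   F   F   F   F
  3   T   T   F   F   T   T   F   F   T   T   F   F   T   T   F   F
  4   T   T   F   F   T   T   F   F   T   T   T   F   T   T   T   F
  5   T   T   F   F   T   T   F   F   T   T   T   F   T   T   T   F

10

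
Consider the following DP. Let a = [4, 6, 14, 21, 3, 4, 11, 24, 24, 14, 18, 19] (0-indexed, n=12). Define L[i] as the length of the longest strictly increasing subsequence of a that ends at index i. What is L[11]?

   i    0    1    2    3    4    5    6    7    8    9   10   11
a[i]    4    6   14   21    3    4   11   24   24   14   18   19
L[i]    1    2    3    4    1    2    3    5    5    4    5    6

6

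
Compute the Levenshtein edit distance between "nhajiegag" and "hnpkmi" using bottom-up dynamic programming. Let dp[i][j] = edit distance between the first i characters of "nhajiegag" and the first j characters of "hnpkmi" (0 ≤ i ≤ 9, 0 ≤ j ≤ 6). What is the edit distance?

8

   ''  h  n  p  k  m  i
''  0  1  2  3  4  5  6
 n  1  1  1  2  3  4  5
 h  2  1  2  2  3  4  5
 a  3  2  2  3  3  4  5
 j  4  3  3  3  4  4  5
 i  5  4  4  4  4  5  4
 e  6  5  5  5  5  5  5
 g  7  6  6  6  6  6  6
 a  8  7  7  7  7  7  7
 g  9  8  8  8  8  8  8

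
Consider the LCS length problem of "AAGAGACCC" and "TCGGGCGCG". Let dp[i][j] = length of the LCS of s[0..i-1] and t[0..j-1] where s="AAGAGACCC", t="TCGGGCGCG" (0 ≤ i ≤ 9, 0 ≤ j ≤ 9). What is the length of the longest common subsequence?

   ''  T  C  G  G  G  C  G  C  G
''  0  0  0  0  0  0  0  0  0  0
 A  0  0  0  0  0  0  0  0  0  0
 A  0  0  0  0  0  0  0  0  0  0
 G  0  0  0  1  1  1  1  1  1  1
 A  0  0  0  1  1  1  1  1  1  1
 G  0  0  0  1  2  2  2  2  2  2
 A  0  0  0  1  2  2  2  2  2  2
 C  0  0  1  1  2  2  3  3  3  3
 C  0  0  1  1  2  2  3  3  4  4
 C  0  0  1  1  2  2  3  3  4  4

4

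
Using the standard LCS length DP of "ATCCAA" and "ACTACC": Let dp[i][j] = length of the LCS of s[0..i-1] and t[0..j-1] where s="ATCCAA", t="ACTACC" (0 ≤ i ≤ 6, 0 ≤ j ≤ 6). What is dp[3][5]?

3

   ''  A  C  T  A  C  C
''  0  0  0  0  0  0  0
 A  0  1  1  1  1  1  1
 T  0  1  1  2  2  2  2
 C  0  1  2  2  2  3  3
 C  0  1  2  2  2  3  4
 A  0  1  2  2  3  3  4
 A  0  1  2  2  3  3  4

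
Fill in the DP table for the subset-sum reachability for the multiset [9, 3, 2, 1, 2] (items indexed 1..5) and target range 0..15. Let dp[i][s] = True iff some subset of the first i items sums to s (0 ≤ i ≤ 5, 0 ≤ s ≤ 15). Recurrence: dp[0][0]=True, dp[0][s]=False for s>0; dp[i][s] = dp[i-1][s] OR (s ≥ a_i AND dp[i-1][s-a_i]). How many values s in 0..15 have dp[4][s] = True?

i\s   0   1   2   3   4   5   6   7   8   9  10  11  12  13  14  15
  0   T   F   F   F   F   F   F   F   F   F   F   F   F   F   F   F
  1   T   F   F   F   F   F   F   F   F   T   F   F   F   F   F   F
  2   T   F   F   T   F   F   F   F   F   T   F   F   T   F   F   F
  3   T   F   T   T   F   T   F   F   F   T   F   T   T   F   T   F
  4   T   T   T   T   T   T   T   F   F   T   T   T   T   T   T   T
  5   T   T   T   T   T   T   T   T   T   T   T   T   T   T   T   T

14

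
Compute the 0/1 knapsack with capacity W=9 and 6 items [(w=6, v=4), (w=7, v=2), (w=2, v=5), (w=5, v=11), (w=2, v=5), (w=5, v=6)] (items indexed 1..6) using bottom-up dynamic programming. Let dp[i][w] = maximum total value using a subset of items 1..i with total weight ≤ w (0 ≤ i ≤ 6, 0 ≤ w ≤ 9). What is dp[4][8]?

i\w   0   1   2   3   4   5   6   7   8   9
  0   0   0   0   0   0   0   0   0   0   0
  1   0   0   0   0   0   0   4   4   4   4
  2   0   0   0   0   0   0   4   4   4   4
  3   0   0   5   5   5   5   5   5   9   9
  4   0   0   5   5   5  11  11  16  16  16
  5   0   0   5   5  10  11  11  16  16  21
  6   0   0   5   5  10  11  11  16  16  21

16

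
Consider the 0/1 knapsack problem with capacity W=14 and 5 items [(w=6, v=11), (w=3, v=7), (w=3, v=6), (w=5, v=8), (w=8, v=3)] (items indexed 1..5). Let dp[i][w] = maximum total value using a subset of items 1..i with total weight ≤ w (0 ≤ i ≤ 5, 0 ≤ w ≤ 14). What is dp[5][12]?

i\w   0   1   2   3   4   5   6   7   8   9  10  11  12  13  14
  0   0   0   0   0   0   0   0   0   0   0   0   0   0   0   0
  1   0   0   0   0   0   0  11  11  11  11  11  11  11  11  11
  2   0   0   0   7   7   7  11  11  11  18  18  18  18  18  18
  3   0   0   0   7   7   7  13  13  13  18  18  18  24  24  24
  4   0   0   0   7   7   8  13  13  15  18  18  21  24  24  26
  5   0   0   0   7   7   8  13  13  15  18  18  21  24  24  26

24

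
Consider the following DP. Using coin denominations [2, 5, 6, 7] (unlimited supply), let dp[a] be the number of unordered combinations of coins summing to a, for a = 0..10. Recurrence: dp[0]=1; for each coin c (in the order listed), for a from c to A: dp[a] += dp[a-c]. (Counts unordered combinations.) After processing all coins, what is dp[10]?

3

after  coin     0     1     2     3     4     5     6     7     8     9    10
          2     1     0     1     0     1     0     1     0     1     0     1
          5     1     0     1     0     1     1     1     1     1     1     2
          6     1     0     1     0     1     1     2     1     2     1     3
          7     1     0     1     0     1     1     2     2     2     2     3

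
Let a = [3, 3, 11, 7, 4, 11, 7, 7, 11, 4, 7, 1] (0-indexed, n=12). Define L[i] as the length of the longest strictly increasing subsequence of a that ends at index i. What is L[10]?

   i    0    1    2    3    4    5    6    7    8    9   10   11
a[i]    3    3   11    7    4   11    7    7   11    4    7    1
L[i]    1    1    2    2    2    3    3    3    4    2    3    1

3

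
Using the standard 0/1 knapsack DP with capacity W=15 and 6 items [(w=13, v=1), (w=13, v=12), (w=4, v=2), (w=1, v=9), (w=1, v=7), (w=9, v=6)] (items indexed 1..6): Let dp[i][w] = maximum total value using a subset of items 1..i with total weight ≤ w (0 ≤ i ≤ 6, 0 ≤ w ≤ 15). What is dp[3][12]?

i\w   0   1   2   3   4   5   6   7   8   9  10  11  12  13  14  15
  0   0   0   0   0   0   0   0   0   0   0   0   0   0   0   0   0
  1   0   0   0   0   0   0   0   0   0   0   0   0   0   1   1   1
  2   0   0   0   0   0   0   0   0   0   0   0   0   0  12  12  12
  3   0   0   0   0   2   2   2   2   2   2   2   2   2  12  12  12
  4   0   9   9   9   9  11  11  11  11  11  11  11  11  12  21  21
  5   0   9  16  16  16  16  18  18  18  18  18  18  18  18  21  28
  6   0   9  16  16  16  16  18  18  18  18  18  22  22  22  22  28

2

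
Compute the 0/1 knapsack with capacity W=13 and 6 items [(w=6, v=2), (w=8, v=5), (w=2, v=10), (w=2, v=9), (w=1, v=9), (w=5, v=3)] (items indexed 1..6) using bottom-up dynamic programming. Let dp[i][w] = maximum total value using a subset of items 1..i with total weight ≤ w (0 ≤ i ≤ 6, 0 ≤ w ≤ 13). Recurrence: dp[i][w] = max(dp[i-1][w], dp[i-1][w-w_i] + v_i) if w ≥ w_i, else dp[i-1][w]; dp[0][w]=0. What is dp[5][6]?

i\w   0   1   2   3   4   5   6   7   8   9  10  11  12  13
  0   0   0   0   0   0   0   0   0   0   0   0   0   0   0
  1   0   0   0   0   0   0   2   2   2   2   2   2   2   2
  2   0   0   0   0   0   0   2   2   5   5   5   5   5   5
  3   0   0  10  10  10  10  10  10  12  12  15  15  15  15
  4   0   0  10  10  19  19  19  19  19  19  21  21  24  24
  5   0   9  10  19  19  28  28  28  28  28  28  30  30  33
  6   0   9  10  19  19  28  28  28  28  28  31  31  31  33

28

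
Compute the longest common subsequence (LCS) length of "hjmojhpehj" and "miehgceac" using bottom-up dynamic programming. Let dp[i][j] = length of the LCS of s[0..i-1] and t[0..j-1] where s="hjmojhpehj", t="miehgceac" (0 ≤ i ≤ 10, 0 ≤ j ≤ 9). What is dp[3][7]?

1

   ''  m  i  e  h  g  c  e  a  c
''  0  0  0  0  0  0  0  0  0  0
 h  0  0  0  0  1  1  1  1  1  1
 j  0  0  0  0  1  1  1  1  1  1
 m  0  1  1  1  1  1  1  1  1  1
 o  0  1  1  1  1  1  1  1  1  1
 j  0  1  1  1  1  1  1  1  1  1
 h  0  1  1  1  2  2  2  2  2  2
 p  0  1  1  1  2  2  2  2  2  2
 e  0  1  1  2  2  2  2  3  3  3
 h  0  1  1  2  3  3  3  3  3  3
 j  0  1  1  2  3  3  3  3  3  3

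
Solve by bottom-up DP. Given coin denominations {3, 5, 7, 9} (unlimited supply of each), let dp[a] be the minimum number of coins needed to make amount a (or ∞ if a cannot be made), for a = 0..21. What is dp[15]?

 a  0  1  2  3  4  5  6  7  8  9 10 11 12 13 14 15 16 17 18 19 20 21
dp  0  -  -  1  -  1  2  1  2  1  2  3  2  3  2  3  2  3  2  3  4  3
(- denotes ∞ / unreachable)

3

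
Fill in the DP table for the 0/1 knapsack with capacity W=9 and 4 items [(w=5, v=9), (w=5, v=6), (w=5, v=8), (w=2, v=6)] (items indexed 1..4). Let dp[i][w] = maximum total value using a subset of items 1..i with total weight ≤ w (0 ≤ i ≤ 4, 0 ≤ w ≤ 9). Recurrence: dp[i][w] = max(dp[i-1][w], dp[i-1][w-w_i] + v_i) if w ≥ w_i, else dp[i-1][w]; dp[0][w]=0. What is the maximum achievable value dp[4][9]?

15

i\w   0   1   2   3   4   5   6   7   8   9
  0   0   0   0   0   0   0   0   0   0   0
  1   0   0   0   0   0   9   9   9   9   9
  2   0   0   0   0   0   9   9   9   9   9
  3   0   0   0   0   0   9   9   9   9   9
  4   0   0   6   6   6   9   9  15  15  15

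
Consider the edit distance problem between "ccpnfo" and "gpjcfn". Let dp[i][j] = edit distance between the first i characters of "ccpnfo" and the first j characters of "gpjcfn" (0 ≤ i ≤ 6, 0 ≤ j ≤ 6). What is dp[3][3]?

3

   ''  g  p  j  c  f  n
''  0  1  2  3  4  5  6
 c  1  1  2  3  3  4  5
 c  2  2  2  3  3  4  5
 p  3  3  2  3  4  4  5
 n  4  4  3  3  4  5  4
 f  5  5  4  4  4  4  5
 o  6  6  5  5  5  5  5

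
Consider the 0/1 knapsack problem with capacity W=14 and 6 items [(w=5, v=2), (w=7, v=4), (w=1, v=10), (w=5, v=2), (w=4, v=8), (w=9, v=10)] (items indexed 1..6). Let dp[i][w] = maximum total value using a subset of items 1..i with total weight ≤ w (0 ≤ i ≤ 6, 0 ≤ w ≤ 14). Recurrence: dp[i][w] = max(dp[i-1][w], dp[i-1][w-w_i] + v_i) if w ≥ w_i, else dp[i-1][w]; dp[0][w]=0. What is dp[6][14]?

28

i\w   0   1   2   3   4   5   6   7   8   9  10  11  12  13  14
  0   0   0   0   0   0   0   0   0   0   0   0   0   0   0   0
  1   0   0   0   0   0   2   2   2   2   2   2   2   2   2   2
  2   0   0   0   0   0   2   2   4   4   4   4   4   6   6   6
  3   0  10  10  10  10  10  12  12  14  14  14  14  14  16  16
  4   0  10  10  10  10  10  12  12  14  14  14  14  14  16  16
  5   0  10  10  10  10  18  18  18  18  18  20  20  22  22  22
  6   0  10  10  10  10  18  18  18  18  18  20  20  22  22  28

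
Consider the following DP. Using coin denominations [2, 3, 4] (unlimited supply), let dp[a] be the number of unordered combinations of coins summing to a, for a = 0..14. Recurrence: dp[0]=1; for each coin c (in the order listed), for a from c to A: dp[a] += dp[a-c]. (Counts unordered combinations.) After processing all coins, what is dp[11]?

after  coin     0     1     2     3     4     5     6     7     8     9    10    11    12    13    14
          2     1     0     1     0     1     0     1     0     1     0     1     0     1     0     1
          3     1     0     1     1     1     1     2     1     2     2     2     2     3     2     3
          4     1     0     1     1     2     1     3     2     4     3     5     4     7     5     8

4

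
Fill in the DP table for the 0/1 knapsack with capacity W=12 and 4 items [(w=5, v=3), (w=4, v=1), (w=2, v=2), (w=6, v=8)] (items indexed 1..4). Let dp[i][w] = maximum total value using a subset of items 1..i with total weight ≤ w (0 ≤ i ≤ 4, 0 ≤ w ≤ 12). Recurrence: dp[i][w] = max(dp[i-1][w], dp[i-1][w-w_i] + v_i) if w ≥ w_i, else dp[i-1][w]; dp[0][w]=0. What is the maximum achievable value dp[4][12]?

i\w   0   1   2   3   4   5   6   7   8   9  10  11  12
  0   0   0   0   0   0   0   0   0   0   0   0   0   0
  1   0   0   0   0   0   3   3   3   3   3   3   3   3
  2   0   0   0   0   1   3   3   3   3   4   4   4   4
  3   0   0   2   2   2   3   3   5   5   5   5   6   6
  4   0   0   2   2   2   3   8   8  10  10  10  11  11

11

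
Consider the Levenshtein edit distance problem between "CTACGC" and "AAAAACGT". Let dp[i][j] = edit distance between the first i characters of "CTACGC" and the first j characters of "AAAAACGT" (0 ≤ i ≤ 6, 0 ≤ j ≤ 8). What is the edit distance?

   ''  A  A  A  A  A  C  G  T
''  0  1  2  3  4  5  6  7  8
 C  1  1  2  3  4  5  5  6  7
 T  2  2  2  3  4  5  6  6  6
 A  3  2  2  2  3  4  5  6  7
 C  4  3  3  3  3  4  4  5  6
 G  5  4  4  4  4  4  5  4  5
 C  6  5  5  5  5  5  4  5  5

5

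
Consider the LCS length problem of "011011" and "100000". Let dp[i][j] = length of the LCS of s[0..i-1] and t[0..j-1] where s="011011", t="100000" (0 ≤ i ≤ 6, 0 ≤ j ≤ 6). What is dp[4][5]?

   ''  1  0  0  0  0  0
''  0  0  0  0  0  0  0
 0  0  0  1  1  1  1  1
 1  0  1  1  1  1  1  1
 1  0  1  1  1  1  1  1
 0  0  1  2  2  2  2  2
 1  0  1  2  2  2  2  2
 1  0  1  2  2  2  2  2

2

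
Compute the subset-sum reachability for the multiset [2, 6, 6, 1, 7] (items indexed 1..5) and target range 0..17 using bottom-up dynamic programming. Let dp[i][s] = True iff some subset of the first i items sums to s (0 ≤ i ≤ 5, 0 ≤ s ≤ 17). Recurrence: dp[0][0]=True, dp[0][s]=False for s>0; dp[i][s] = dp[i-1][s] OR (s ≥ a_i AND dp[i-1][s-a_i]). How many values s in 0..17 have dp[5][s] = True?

14

i\s   0   1   2   3   4   5   6   7   8   9  10  11  12  13  14  15  16  17
  0   T   F   F   F   F   F   F   F   F   F   F   F   F   F   F   F   F   F
  1   T   F   T   F   F   F   F   F   F   F   F   F   F   F   F   F   F   F
  2   T   F   T   F   F   F   T   F   T   F   F   F   F   F   F   F   F   F
  3   T   F   T   F   F   F   T   F   T   F   F   F   T   F   T   F   F   F
  4   T   T   T   T   F   F   T   T   T   T   F   F   T   T   T   T   F   F
  5   T   T   T   T   F   F   T   T   T   T   T   F   T   T   T   T   T   F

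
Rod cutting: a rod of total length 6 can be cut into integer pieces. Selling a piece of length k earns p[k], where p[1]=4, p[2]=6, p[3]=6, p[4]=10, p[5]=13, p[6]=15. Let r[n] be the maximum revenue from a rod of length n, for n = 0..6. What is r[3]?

12

   n    0    1    2    3    4    5    6
r[n]    0    4    8   12   16   20   24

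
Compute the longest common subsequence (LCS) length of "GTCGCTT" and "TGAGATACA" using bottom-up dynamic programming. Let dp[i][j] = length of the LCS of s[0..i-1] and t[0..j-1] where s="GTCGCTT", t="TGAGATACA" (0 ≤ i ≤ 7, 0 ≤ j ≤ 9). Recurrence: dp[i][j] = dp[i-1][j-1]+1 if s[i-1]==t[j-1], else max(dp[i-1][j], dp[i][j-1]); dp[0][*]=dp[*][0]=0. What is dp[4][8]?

   ''  T  G  A  G  A  T  A  C  A
''  0  0  0  0  0  0  0  0  0  0
 G  0  0  1  1  1  1  1  1  1  1
 T  0  1  1  1  1  1  2  2  2  2
 C  0  1  1  1  1  1  2  2  3  3
 G  0  1  2  2  2  2  2  2  3  3
 C  0  1  2  2  2  2  2  2  3  3
 T  0  1  2  2  2  2  3  3  3  3
 T  0  1  2  2  2  2  3  3  3  3

3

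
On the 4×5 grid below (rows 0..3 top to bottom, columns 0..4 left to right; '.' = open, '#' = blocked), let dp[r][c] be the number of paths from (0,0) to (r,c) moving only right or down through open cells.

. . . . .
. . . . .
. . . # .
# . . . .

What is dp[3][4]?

14

r\c   0   1   2   3   4
  0   1   1   1   1   1
  1   1   2   3   4   5
  2   1   3   6   0   5
  3   0   3   9   9  14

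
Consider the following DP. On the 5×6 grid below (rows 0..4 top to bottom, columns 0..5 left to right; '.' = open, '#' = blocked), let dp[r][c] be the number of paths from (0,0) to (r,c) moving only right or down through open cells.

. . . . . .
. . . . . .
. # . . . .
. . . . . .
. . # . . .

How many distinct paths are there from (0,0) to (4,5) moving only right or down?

75

r\c   0   1   2   3   4   5
  0   1   1   1   1   1   1
  1   1   2   3   4   5   6
  2   1   0   3   7  12  18
  3   1   1   4  11  23  41
  4   1   2   0  11  34  75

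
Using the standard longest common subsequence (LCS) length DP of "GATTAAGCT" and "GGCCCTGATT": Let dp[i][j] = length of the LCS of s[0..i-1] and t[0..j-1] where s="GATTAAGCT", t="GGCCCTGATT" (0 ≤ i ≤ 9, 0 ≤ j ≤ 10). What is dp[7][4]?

2

   ''  G  G  C  C  C  T  G  A  T  T
''  0  0  0  0  0  0  0  0  0  0  0
 G  0  1  1  1  1  1  1  1  1  1  1
 A  0  1  1  1  1  1  1  1  2  2  2
 T  0  1  1  1  1  1  2  2  2  3  3
 T  0  1  1  1  1  1  2  2  2  3  4
 A  0  1  1  1  1  1  2  2  3  3  4
 A  0  1  1  1  1  1  2  2  3  3  4
 G  0  1  2  2  2  2  2  3  3  3  4
 C  0  1  2  3  3  3  3  3  3  3  4
 T  0  1  2  3  3  3  4  4  4  4  4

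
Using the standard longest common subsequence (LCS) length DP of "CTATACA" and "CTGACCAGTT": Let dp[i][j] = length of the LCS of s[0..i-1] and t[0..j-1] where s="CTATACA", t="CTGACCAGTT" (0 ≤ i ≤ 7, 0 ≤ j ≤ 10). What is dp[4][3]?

   ''  C  T  G  A  C  C  A  G  T  T
''  0  0  0  0  0  0  0  0  0  0  0
 C  0  1  1  1  1  1  1  1  1  1  1
 T  0  1  2  2  2  2  2  2  2  2  2
 A  0  1  2  2  3  3  3  3  3  3  3
 T  0  1  2  2  3  3  3  3  3  4  4
 A  0  1  2  2  3  3  3  4  4  4  4
 C  0  1  2  2  3  4  4  4  4  4  4
 A  0  1  2  2  3  4  4  5  5  5  5

2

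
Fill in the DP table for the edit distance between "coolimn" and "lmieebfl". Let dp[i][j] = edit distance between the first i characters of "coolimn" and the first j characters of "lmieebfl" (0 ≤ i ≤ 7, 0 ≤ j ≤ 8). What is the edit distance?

8

   ''  l  m  i  e  e  b  f  l
''  0  1  2  3  4  5  6  7  8
 c  1  1  2  3  4  5  6  7  8
 o  2  2  2  3  4  5  6  7  8
 o  3  3  3  3  4  5  6  7  8
 l  4  3  4  4  4  5  6  7  7
 i  5  4  4  4  5  5  6  7  8
 m  6  5  4  5  5  6  6  7  8
 n  7  6  5  5  6  6  7  7  8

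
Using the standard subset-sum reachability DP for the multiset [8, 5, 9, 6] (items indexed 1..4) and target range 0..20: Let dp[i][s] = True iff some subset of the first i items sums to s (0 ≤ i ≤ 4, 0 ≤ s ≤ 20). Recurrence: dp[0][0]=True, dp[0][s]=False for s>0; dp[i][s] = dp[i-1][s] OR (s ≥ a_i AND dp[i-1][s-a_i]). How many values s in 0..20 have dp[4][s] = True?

i\s   0   1   2   3   4   5   6   7   8   9  10  11  12  13  14  15  16  17  18  19  20
  0   T   F   F   F   F   F   F   F   F   F   F   F   F   F   F   F   F   F   F   F   F
  1   T   F   F   F   F   F   F   F   T   F   F   F   F   F   F   F   F   F   F   F   F
  2   T   F   F   F   F   T   F   F   T   F   F   F   F   T   F   F   F   F   F   F   F
  3   T   F   F   F   F   T   F   F   T   T   F   F   F   T   T   F   F   T   F   F   F
  4   T   F   F   F   F   T   T   F   T   T   F   T   F   T   T   T   F   T   F   T   T

12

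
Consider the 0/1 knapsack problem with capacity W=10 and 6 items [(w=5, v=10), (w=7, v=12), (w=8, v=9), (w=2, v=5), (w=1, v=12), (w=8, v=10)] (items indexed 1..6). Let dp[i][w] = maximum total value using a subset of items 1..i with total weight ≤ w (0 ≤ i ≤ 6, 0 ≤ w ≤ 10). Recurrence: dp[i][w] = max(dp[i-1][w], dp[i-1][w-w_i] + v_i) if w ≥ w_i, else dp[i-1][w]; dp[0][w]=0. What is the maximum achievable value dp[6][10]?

29

i\w   0   1   2   3   4   5   6   7   8   9  10
  0   0   0   0   0   0   0   0   0   0   0   0
  1   0   0   0   0   0  10  10  10  10  10  10
  2   0   0   0   0   0  10  10  12  12  12  12
  3   0   0   0   0   0  10  10  12  12  12  12
  4   0   0   5   5   5  10  10  15  15  17  17
  5   0  12  12  17  17  17  22  22  27  27  29
  6   0  12  12  17  17  17  22  22  27  27  29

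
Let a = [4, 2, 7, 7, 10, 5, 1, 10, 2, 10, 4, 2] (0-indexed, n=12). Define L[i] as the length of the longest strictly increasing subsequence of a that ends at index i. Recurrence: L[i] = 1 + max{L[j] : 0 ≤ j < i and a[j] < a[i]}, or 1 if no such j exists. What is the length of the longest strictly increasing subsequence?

   i    0    1    2    3    4    5    6    7    8    9   10   11
a[i]    4    2    7    7   10    5    1   10    2   10    4    2
L[i]    1    1    2    2    3    2    1    3    2    3    3    2

3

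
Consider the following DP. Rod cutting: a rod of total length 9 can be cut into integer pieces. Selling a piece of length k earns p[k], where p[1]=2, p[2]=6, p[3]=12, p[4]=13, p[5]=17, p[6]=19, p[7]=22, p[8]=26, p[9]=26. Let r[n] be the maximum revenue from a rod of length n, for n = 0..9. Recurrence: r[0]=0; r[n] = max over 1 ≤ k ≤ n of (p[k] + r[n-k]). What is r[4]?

14

   n    0    1    2    3    4    5    6    7    8    9
r[n]    0    2    6   12   14   18   24   26   30   36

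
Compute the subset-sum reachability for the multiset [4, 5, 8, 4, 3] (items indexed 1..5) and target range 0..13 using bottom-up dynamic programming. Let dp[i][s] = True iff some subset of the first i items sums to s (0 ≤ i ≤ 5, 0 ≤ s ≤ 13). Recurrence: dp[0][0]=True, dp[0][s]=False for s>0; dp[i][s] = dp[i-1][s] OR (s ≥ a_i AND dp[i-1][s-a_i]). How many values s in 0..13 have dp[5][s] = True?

i\s   0   1   2   3   4   5   6   7   8   9  10  11  12  13
  0   T   F   F   F   F   F   F   F   F   F   F   F   F   F
  1   T   F   F   F   T   F   F   F   F   F   F   F   F   F
  2   T   F   F   F   T   T   F   F   F   T   F   F   F   F
  3   T   F   F   F   T   T   F   F   T   T   F   F   T   T
  4   T   F   F   F   T   T   F   F   T   T   F   F   T   T
  5   T   F   F   T   T   T   F   T   T   T   F   T   T   T

10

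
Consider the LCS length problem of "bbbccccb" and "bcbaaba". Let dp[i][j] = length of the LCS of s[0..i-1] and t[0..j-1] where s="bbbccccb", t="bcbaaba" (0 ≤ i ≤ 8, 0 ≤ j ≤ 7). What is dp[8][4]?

3

   ''  b  c  b  a  a  b  a
''  0  0  0  0  0  0  0  0
 b  0  1  1  1  1  1  1  1
 b  0  1  1  2  2  2  2  2
 b  0  1  1  2  2  2  3  3
 c  0  1  2  2  2  2  3  3
 c  0  1  2  2  2  2  3  3
 c  0  1  2  2  2  2  3  3
 c  0  1  2  2  2  2  3  3
 b  0  1  2  3  3  3  3  3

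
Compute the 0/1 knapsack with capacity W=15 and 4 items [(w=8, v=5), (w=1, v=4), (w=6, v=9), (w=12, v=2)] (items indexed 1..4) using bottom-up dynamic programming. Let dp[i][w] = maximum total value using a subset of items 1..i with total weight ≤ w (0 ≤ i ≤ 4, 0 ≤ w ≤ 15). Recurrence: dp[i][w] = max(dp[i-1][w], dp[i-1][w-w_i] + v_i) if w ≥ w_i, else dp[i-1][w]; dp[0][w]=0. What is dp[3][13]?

13

i\w   0   1   2   3   4   5   6   7   8   9  10  11  12  13  14  15
  0   0   0   0   0   0   0   0   0   0   0   0   0   0   0   0   0
  1   0   0   0   0   0   0   0   0   5   5   5   5   5   5   5   5
  2   0   4   4   4   4   4   4   4   5   9   9   9   9   9   9   9
  3   0   4   4   4   4   4   9  13  13  13  13  13  13  13  14  18
  4   0   4   4   4   4   4   9  13  13  13  13  13  13  13  14  18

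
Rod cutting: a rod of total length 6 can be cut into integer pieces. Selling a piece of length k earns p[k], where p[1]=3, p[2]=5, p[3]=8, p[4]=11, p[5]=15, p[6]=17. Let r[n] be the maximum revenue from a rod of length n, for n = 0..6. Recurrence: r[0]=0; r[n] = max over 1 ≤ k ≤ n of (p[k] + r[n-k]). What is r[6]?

   n    0    1    2    3    4    5    6
r[n]    0    3    6    9   12   15   18

18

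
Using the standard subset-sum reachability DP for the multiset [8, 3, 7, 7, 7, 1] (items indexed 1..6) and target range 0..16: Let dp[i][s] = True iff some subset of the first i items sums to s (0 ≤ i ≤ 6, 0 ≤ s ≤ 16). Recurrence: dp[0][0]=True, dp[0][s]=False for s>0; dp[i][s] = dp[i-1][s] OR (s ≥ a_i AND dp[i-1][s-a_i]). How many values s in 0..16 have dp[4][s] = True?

i\s   0   1   2   3   4   5   6   7   8   9  10  11  12  13  14  15  16
  0   T   F   F   F   F   F   F   F   F   F   F   F   F   F   F   F   F
  1   T   F   F   F   F   F   F   F   T   F   F   F   F   F   F   F   F
  2   T   F   F   T   F   F   F   F   T   F   F   T   F   F   F   F   F
  3   T   F   F   T   F   F   F   T   T   F   T   T   F   F   F   T   F
  4   T   F   F   T   F   F   F   T   T   F   T   T   F   F   T   T   F
  5   T   F   F   T   F   F   F   T   T   F   T   T   F   F   T   T   F
  6   T   T   F   T   T   F   F   T   T   T   T   T   T   F   T   T   T

8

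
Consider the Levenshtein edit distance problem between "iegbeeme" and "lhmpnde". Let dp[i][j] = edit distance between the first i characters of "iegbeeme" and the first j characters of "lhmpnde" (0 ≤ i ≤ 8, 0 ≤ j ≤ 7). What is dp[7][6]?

7

   ''  l  h  m  p  n  d  e
''  0  1  2  3  4  5  6  7
 i  1  1  2  3  4  5  6  7
 e  2  2  2  3  4  5  6  6
 g  3  3  3  3  4  5  6  7
 b  4  4  4  4  4  5  6  7
 e  5  5  5  5  5  5  6  6
 e  6  6  6  6  6  6  6  6
 m  7  7  7  6  7  7  7  7
 e  8  8  8  7  7  8  8  7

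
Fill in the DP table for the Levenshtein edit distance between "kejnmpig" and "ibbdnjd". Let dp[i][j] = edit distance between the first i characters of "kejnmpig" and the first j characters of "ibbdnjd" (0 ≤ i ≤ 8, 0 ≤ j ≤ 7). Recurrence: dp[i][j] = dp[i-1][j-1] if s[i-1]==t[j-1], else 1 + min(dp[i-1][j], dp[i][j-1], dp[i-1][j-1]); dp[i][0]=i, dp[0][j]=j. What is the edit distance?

   ''  i  b  b  d  n  j  d
''  0  1  2  3  4  5  6  7
 k  1  1  2  3  4  5  6  7
 e  2  2  2  3  4  5  6  7
 j  3  3  3  3  4  5  5  6
 n  4  4  4  4  4  4  5  6
 m  5  5  5  5  5  5  5  6
 p  6  6  6  6  6  6  6  6
 i  7  6  7  7  7  7  7  7
 g  8  7  7  8  8  8  8  8

8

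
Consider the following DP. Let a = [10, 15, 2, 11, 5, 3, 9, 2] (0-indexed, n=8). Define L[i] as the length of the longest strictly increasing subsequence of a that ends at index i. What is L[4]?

2

   i    0    1    2    3    4    5    6    7
a[i]   10   15    2   11    5    3    9    2
L[i]    1    2    1    2    2    2    3    1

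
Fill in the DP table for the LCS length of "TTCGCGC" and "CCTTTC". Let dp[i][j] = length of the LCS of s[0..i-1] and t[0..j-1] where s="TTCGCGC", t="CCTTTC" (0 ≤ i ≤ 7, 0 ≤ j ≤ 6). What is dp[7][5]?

2

   ''  C  C  T  T  T  C
''  0  0  0  0  0  0  0
 T  0  0  0  1  1  1  1
 T  0  0  0  1  2  2  2
 C  0  1  1  1  2  2  3
 G  0  1  1  1  2  2  3
 C  0  1  2  2  2  2  3
 G  0  1  2  2  2  2  3
 C  0  1  2  2  2  2  3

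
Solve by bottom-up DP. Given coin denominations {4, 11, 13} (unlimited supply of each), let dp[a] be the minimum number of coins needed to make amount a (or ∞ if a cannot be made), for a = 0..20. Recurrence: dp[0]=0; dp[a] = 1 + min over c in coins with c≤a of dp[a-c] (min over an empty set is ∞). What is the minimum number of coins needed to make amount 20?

 a  0  1  2  3  4  5  6  7  8  9 10 11 12 13 14 15 16 17 18 19 20
dp  0  -  -  -  1  -  -  -  2  -  -  1  3  1  -  2  4  2  -  3  5
(- denotes ∞ / unreachable)

5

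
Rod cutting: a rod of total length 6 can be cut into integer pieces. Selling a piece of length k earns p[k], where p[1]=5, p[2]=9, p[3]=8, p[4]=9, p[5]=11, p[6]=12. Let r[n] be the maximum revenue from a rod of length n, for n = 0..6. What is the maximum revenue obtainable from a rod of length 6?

30

   n    0    1    2    3    4    5    6
r[n]    0    5   10   15   20   25   30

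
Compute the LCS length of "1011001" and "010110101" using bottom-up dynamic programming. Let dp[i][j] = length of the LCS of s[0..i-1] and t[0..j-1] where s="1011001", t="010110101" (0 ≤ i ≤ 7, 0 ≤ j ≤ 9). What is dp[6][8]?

   ''  0  1  0  1  1  0  1  0  1
''  0  0  0  0  0  0  0  0  0  0
 1  0  0  1  1  1  1  1  1  1  1
 0  0  1  1  2  2  2  2  2  2  2
 1  0  1  2  2  3  3  3  3  3  3
 1  0  1  2  2  3  4  4  4  4  4
 0  0  1  2  3  3  4  5  5  5  5
 0  0  1  2  3  3  4  5  5  6  6
 1  0  1  2  3  4  4  5  6  6  7

6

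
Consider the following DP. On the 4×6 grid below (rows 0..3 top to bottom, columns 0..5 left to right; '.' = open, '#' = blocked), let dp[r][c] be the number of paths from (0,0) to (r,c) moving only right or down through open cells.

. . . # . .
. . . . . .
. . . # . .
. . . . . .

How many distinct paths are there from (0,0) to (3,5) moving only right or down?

r\c   0   1   2   3   4   5
  0   1   1   1   0   0   0
  1   1   2   3   3   3   3
  2   1   3   6   0   3   6
  3   1   4  10  10  13  19

19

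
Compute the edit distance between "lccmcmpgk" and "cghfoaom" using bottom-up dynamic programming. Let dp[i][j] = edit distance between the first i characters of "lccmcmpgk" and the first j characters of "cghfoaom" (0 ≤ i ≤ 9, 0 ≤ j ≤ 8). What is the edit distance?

   ''  c  g  h  f  o  a  o  m
''  0  1  2  3  4  5  6  7  8
 l  1  1  2  3  4  5  6  7  8
 c  2  1  2  3  4  5  6  7  8
 c  3  2  2  3  4  5  6  7  8
 m  4  3  3  3  4  5  6  7  7
 c  5  4  4  4  4  5  6  7  8
 m  6  5  5  5  5  5  6  7  7
 p  7  6  6  6  6  6  6  7  8
 g  8  7  6  7  7  7  7  7  8
 k  9  8  7  7  8  8  8  8  8

8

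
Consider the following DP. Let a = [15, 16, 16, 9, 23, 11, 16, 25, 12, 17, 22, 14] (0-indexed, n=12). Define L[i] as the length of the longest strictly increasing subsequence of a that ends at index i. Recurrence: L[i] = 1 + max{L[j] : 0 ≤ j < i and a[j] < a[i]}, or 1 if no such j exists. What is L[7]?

   i    0    1    2    3    4    5    6    7    8    9   10   11
a[i]   15   16   16    9   23   11   16   25   12   17   22   14
L[i]    1    2    2    1    3    2    3    4    3    4    5    4

4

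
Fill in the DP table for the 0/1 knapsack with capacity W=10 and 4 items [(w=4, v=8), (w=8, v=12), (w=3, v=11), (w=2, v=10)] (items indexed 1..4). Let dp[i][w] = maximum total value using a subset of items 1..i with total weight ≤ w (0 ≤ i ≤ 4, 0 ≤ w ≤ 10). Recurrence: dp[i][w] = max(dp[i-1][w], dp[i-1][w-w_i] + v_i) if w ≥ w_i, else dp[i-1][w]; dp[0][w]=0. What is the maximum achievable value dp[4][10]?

i\w   0   1   2   3   4   5   6   7   8   9  10
  0   0   0   0   0   0   0   0   0   0   0   0
  1   0   0   0   0   8   8   8   8   8   8   8
  2   0   0   0   0   8   8   8   8  12  12  12
  3   0   0   0  11  11  11  11  19  19  19  19
  4   0   0  10  11  11  21  21  21  21  29  29

29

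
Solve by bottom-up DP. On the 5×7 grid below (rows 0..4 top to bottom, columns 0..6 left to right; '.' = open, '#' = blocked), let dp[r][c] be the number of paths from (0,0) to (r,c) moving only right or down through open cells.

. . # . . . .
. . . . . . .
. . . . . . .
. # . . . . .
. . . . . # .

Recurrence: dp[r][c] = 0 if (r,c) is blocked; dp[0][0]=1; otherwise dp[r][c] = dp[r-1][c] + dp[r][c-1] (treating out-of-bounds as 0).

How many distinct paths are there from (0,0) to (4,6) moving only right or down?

45

r\c   0   1   2   3   4   5   6
  0   1   1   0   0   0   0   0
  1   1   2   2   2   2   2   2
  2   1   3   5   7   9  11  13
  3   1   0   5  12  21  32  45
  4   1   1   6  18  39   0  45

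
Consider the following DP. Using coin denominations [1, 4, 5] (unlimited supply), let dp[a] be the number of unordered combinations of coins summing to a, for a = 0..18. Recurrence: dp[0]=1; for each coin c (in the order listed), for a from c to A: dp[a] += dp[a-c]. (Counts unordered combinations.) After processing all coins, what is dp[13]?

after  coin     0     1     2     3     4     5     6     7     8     9    10    11    12    13    14    15    16    17    18
          1     1     1     1     1     1     1     1     1     1     1     1     1     1     1     1     1     1     1     1
          4     1     1     1     1     2     2     2     2     3     3     3     3     4     4     4     4     5     5     5
          5     1     1     1     1     2     3     3     3     4     5     6     6     7     8     9    10    11    12    13

8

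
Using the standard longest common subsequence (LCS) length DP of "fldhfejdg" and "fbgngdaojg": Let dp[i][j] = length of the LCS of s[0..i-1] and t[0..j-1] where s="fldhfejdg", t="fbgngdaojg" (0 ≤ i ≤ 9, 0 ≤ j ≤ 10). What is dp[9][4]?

   ''  f  b  g  n  g  d  a  o  j  g
''  0  0  0  0  0  0  0  0  0  0  0
 f  0  1  1  1  1  1  1  1  1  1  1
 l  0  1  1  1  1  1  1  1  1  1  1
 d  0  1  1  1  1  1  2  2  2  2  2
 h  0  1  1  1  1  1  2  2  2  2  2
 f  0  1  1  1  1  1  2  2  2  2  2
 e  0  1  1  1  1  1  2  2  2  2  2
 j  0  1  1  1  1  1  2  2  2  3  3
 d  0  1  1  1  1  1  2  2  2  3  3
 g  0  1  1  2  2  2  2  2  2  3  4

2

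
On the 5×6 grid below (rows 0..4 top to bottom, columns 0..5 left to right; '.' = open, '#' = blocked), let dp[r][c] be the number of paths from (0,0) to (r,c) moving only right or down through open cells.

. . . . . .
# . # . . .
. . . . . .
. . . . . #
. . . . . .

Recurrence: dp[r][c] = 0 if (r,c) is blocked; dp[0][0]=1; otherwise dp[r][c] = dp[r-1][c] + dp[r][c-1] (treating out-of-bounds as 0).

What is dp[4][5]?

15

r\c   0   1   2   3   4   5
  0   1   1   1   1   1   1
  1   0   1   0   1   2   3
  2   0   1   1   2   4   7
  3   0   1   2   4   8   0
  4   0   1   3   7  15  15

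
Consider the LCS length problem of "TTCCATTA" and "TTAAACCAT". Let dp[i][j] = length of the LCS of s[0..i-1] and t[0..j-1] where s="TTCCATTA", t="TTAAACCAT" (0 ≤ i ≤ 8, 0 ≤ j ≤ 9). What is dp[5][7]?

   ''  T  T  A  A  A  C  C  A  T
''  0  0  0  0  0  0  0  0  0  0
 T  0  1  1  1  1  1  1  1  1  1
 T  0  1  2  2  2  2  2  2  2  2
 C  0  1  2  2  2  2  3  3  3  3
 C  0  1  2  2  2  2  3  4  4  4
 A  0  1  2  3  3  3  3  4  5  5
 T  0  1  2  3  3  3  3  4  5  6
 T  0  1  2  3  3  3  3  4  5  6
 A  0  1  2  3  4  4  4  4  5  6

4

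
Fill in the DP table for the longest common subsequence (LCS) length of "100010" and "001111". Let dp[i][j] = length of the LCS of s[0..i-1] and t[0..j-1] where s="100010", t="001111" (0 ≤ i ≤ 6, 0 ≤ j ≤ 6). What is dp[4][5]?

   ''  0  0  1  1  1  1
''  0  0  0  0  0  0  0
 1  0  0  0  1  1  1  1
 0  0  1  1  1  1  1  1
 0  0  1  2  2  2  2  2
 0  0  1  2  2  2  2  2
 1  0  1  2  3  3  3  3
 0  0  1  2  3  3  3  3

2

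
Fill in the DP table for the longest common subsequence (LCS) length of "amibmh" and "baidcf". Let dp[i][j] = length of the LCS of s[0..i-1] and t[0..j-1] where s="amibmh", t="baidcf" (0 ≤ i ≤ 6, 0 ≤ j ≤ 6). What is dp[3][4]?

   ''  b  a  i  d  c  f
''  0  0  0  0  0  0  0
 a  0  0  1  1  1  1  1
 m  0  0  1  1  1  1  1
 i  0  0  1  2  2  2  2
 b  0  1  1  2  2  2  2
 m  0  1  1  2  2  2  2
 h  0  1  1  2  2  2  2

2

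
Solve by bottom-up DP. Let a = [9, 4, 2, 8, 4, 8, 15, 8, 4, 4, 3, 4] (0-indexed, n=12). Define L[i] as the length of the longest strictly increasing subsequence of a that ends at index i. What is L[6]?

   i    0    1    2    3    4    5    6    7    8    9   10   11
a[i]    9    4    2    8    4    8   15    8    4    4    3    4
L[i]    1    1    1    2    2    3    4    3    2    2    2    3

4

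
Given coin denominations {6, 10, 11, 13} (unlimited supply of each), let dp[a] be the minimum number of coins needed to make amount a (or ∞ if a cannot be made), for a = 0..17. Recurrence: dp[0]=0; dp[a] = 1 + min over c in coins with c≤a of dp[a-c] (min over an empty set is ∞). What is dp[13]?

 a  0  1  2  3  4  5  6  7  8  9 10 11 12 13 14 15 16 17
dp  0  -  -  -  -  -  1  -  -  -  1  1  2  1  -  -  2  2
(- denotes ∞ / unreachable)

1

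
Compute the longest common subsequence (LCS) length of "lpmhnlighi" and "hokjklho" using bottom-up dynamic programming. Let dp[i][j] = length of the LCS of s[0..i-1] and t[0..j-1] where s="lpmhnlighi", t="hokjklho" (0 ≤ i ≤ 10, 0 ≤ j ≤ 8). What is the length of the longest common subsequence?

3

   ''  h  o  k  j  k  l  h  o
''  0  0  0  0  0  0  0  0  0
 l  0  0  0  0  0  0  1  1  1
 p  0  0  0  0  0  0  1  1  1
 m  0  0  0  0  0  0  1  1  1
 h  0  1  1  1  1  1  1  2  2
 n  0  1  1  1  1  1  1  2  2
 l  0  1  1  1  1  1  2  2  2
 i  0  1  1  1  1  1  2  2  2
 g  0  1  1  1  1  1  2  2  2
 h  0  1  1  1  1  1  2  3  3
 i  0  1  1  1  1  1  2  3  3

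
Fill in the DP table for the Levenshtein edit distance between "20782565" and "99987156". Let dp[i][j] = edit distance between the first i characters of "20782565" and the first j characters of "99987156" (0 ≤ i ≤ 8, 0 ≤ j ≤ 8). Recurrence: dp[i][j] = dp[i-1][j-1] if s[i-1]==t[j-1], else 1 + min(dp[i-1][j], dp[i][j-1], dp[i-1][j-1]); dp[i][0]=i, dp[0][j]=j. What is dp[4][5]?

4

   ''  9  9  9  8  7  1  5  6
''  0  1  2  3  4  5  6  7  8
 2  1  1  2  3  4  5  6  7  8
 0  2  2  2  3  4  5  6  7  8
 7  3  3  3  3  4  4  5  6  7
 8  4  4  4  4  3  4  5  6  7
 2  5  5  5  5  4  4  5  6  7
 5  6  6  6  6  5  5  5  5  6
 6  7  7  7  7  6  6  6  6  5
 5  8  8  8  8  7  7  7  6  6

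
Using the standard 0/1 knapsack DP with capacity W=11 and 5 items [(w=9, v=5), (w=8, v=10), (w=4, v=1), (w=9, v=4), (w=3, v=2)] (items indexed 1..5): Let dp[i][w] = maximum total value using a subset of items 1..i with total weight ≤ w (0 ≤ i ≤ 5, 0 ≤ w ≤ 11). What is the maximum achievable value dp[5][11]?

12

i\w   0   1   2   3   4   5   6   7   8   9  10  11
  0   0   0   0   0   0   0   0   0   0   0   0   0
  1   0   0   0   0   0   0   0   0   0   5   5   5
  2   0   0   0   0   0   0   0   0  10  10  10  10
  3   0   0   0   0   1   1   1   1  10  10  10  10
  4   0   0   0   0   1   1   1   1  10  10  10  10
  5   0   0   0   2   2   2   2   3  10  10  10  12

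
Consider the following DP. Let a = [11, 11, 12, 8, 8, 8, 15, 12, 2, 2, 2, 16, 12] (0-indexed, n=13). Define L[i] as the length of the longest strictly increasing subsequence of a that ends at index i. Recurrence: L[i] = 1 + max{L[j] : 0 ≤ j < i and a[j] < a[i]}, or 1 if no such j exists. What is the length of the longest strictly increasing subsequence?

4

   i    0    1    2    3    4    5    6    7    8    9   10   11   12
a[i]   11   11   12    8    8    8   15   12    2    2    2   16   12
L[i]    1    1    2    1    1    1    3    2    1    1    1    4    2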